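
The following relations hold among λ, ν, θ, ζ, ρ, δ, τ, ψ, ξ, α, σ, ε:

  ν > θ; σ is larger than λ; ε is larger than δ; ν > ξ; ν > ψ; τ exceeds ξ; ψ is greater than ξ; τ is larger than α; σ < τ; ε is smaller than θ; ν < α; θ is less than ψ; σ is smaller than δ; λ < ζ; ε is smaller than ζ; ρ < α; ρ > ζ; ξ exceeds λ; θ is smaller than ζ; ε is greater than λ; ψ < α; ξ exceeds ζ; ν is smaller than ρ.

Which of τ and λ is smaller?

λ < σ and σ < δ give λ < δ.
Then δ < ε extends the chain to ε.
Then ε < θ extends the chain to θ.
With θ < ζ: λ < σ < δ < ε < θ < ζ.
Then ζ < ξ extends the chain to ξ.
With ξ < ψ: λ < σ < δ < ε < θ < ζ < ξ < ψ.
With ψ < ν: λ < σ < δ < ε < θ < ζ < ξ < ψ < ν.
With ν < ρ: λ < σ < δ < ε < θ < ζ < ξ < ψ < ν < ρ.
With ρ < α: λ < σ < δ < ε < θ < ζ < ξ < ψ < ν < ρ < α.
Then α < τ extends the chain to τ.
So λ < τ; λ is the smaller of the two.

λ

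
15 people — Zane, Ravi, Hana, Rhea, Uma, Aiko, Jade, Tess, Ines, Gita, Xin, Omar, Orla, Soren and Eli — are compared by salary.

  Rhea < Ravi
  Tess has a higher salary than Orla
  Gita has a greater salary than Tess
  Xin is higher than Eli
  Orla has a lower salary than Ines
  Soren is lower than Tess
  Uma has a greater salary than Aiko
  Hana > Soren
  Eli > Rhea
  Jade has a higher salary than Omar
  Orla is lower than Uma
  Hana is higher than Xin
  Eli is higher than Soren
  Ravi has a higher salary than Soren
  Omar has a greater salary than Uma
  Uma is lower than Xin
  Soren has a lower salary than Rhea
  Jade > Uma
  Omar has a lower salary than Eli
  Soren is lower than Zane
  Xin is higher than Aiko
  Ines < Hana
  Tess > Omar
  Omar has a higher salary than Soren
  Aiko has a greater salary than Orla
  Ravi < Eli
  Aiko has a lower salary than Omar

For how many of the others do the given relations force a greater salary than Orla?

10

Directly above Orla: Aiko, Uma, Ines, Tess.
One step further: Omar, Xin, Jade, Gita, Hana (9 so far).
One step further: Eli (10 so far).
Nothing else is reachable above Orla; 10 in all.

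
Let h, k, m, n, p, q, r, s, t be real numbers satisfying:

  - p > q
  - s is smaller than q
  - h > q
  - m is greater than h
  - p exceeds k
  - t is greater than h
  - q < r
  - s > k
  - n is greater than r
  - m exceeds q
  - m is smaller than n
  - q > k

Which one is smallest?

s is not least since k < s; q is not least since s < q; p is not least since k < p; h is not least since q < h; r is not least since q < r; m is not least since h < m; t is not least since h < t; n is not least since r < n.
Only k has nothing below it, so k is the smallest.

k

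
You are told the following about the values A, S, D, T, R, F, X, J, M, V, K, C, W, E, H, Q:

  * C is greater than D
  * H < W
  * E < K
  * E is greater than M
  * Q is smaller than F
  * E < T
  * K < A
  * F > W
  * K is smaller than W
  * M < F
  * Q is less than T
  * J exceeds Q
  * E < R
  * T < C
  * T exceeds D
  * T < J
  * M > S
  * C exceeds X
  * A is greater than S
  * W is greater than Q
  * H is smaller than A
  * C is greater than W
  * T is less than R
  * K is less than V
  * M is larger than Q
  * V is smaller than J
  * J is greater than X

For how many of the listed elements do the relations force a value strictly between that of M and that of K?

Chaining upward from M reaches: E, V, T, A, J, R, W, F, C.
Chaining downward from K reaches: S, Q, E.
Strictly between M and K are those in both lists: E — 1 element.

1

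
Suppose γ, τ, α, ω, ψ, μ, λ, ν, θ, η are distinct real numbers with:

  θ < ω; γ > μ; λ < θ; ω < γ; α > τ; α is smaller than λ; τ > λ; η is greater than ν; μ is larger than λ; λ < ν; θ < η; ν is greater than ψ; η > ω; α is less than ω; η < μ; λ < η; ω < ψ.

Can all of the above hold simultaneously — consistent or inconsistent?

Chaining the given relations yields τ < α < λ, so τ < λ. But one relation states λ < τ. These cannot both hold.

inconsistent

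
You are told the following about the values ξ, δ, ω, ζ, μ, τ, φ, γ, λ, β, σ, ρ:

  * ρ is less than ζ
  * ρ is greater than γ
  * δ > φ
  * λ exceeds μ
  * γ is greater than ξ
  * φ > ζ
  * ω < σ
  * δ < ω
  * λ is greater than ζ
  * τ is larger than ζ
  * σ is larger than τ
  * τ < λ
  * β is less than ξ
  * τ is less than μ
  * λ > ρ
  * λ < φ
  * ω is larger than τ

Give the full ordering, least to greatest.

The consecutive links are each given: β < ξ; ξ < γ; γ < ρ; ρ < ζ; ζ < τ; τ < μ; μ < λ; λ < φ; φ < δ; δ < ω; ω < σ.

β < ξ < γ < ρ < ζ < τ < μ < λ < φ < δ < ω < σ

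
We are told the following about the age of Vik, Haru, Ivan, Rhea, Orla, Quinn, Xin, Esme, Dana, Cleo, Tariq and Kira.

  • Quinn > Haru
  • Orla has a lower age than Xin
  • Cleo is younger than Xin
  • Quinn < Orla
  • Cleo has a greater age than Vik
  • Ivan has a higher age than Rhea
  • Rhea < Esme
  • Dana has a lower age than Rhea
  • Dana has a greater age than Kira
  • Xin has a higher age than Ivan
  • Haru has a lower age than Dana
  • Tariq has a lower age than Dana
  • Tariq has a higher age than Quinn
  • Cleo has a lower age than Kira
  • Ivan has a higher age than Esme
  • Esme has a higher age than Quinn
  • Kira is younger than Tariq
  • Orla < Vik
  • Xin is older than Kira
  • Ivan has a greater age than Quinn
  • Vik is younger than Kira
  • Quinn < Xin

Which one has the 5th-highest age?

Dana

Piecing the relations together gives one ordering: Haru < Quinn < Orla < Vik < Cleo < Kira < Tariq < Dana < Rhea < Esme < Ivan < Xin.
The 5th largest is Dana.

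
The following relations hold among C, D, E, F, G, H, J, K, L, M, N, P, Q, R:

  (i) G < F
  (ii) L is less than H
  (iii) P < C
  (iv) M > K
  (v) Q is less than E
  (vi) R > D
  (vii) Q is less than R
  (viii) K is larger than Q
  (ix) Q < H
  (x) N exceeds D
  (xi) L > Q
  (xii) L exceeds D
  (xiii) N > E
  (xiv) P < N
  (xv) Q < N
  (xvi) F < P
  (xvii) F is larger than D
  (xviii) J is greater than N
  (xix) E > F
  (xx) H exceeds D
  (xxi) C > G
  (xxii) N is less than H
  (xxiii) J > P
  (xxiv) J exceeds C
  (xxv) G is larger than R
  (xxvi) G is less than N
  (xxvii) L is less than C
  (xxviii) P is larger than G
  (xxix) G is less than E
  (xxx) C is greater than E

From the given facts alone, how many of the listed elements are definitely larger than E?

Directly above E: N, C.
One step further: H, J (4 so far).
No other element is forced above E by the given relations, so the count is 4.

4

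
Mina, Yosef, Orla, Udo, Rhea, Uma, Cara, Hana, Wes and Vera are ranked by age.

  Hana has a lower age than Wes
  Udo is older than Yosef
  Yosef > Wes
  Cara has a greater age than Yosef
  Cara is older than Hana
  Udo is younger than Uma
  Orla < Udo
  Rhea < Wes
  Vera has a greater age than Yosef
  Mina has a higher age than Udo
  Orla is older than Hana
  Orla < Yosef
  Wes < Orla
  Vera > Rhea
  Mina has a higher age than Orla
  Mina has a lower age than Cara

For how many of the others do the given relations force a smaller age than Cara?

The elements the relations force below Cara are Hana, Rhea, Wes, Orla, Yosef, Udo, Mina — no chain reaches any other.
That is 7.

7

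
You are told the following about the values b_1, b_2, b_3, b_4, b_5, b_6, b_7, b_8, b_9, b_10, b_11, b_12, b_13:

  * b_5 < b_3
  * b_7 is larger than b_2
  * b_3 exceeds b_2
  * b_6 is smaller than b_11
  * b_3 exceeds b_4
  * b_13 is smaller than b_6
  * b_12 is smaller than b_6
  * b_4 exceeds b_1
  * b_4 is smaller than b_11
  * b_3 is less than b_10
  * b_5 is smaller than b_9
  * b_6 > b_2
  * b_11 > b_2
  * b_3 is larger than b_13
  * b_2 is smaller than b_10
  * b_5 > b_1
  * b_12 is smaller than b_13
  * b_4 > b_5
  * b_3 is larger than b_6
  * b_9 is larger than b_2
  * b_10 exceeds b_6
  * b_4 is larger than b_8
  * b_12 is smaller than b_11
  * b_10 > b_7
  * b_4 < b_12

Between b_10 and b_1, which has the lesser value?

Link the given pairs in sequence: b_1 < b_5; b_5 < b_4; b_4 < b_12; b_12 < b_13; b_13 < b_3; b_3 < b_10.
Chaining these gives b_1 < b_5 < b_4 < b_12 < b_13 < b_3 < b_10.
So b_1 < b_10; b_1 is the smaller of the two.

b_1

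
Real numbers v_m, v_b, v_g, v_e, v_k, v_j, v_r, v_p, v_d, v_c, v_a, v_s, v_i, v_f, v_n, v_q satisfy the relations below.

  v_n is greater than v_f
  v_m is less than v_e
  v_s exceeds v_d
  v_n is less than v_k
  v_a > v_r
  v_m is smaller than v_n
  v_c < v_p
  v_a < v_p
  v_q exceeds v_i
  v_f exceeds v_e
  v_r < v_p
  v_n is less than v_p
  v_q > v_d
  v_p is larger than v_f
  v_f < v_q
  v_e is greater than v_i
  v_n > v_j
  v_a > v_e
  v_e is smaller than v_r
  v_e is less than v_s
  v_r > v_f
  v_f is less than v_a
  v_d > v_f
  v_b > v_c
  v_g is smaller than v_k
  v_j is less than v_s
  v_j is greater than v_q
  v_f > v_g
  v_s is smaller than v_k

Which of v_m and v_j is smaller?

v_m

v_m < v_e and v_e < v_f give v_m < v_f.
With v_f < v_d: v_m < v_e < v_f < v_d.
Then v_d < v_q extends the chain to v_q.
With v_q < v_j: v_m < v_e < v_f < v_d < v_q < v_j.
So v_m < v_j; v_m is the smaller of the two.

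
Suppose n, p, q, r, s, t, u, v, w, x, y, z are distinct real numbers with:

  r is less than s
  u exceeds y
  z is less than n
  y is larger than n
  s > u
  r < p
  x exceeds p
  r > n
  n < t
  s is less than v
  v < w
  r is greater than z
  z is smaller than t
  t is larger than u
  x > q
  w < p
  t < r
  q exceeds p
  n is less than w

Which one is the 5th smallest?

t

Piecing the relations together gives one ordering: z < n < y < u < t < r < s < v < w < p < q < x.
Counting 5 from the smallest end gives t.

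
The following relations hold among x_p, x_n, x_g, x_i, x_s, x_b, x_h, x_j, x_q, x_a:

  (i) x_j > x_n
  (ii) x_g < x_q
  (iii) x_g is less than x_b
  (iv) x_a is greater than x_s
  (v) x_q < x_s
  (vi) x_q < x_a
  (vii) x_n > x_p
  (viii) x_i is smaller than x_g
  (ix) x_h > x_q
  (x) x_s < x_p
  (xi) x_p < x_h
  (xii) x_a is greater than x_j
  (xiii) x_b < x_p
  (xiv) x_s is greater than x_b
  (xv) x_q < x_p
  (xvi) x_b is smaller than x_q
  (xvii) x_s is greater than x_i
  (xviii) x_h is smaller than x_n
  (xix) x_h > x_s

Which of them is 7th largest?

x_q

Chaining the given pairs: x_i < x_g < x_b < x_q < x_s < x_p < x_h < x_n < x_j < x_a.
Counting 7 from the largest end gives x_q.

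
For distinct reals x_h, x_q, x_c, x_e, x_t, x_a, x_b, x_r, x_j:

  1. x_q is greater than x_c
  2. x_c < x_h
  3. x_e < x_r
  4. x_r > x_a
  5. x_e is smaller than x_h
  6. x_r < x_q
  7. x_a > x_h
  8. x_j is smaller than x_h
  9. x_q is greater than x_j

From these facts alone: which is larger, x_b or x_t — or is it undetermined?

Following every chain through x_t: nothing is chained to x_t.
x_b is not reached, and no chain runs the other way from x_b to x_t.
So the given relations leave the order of x_t and x_b undetermined.

undetermined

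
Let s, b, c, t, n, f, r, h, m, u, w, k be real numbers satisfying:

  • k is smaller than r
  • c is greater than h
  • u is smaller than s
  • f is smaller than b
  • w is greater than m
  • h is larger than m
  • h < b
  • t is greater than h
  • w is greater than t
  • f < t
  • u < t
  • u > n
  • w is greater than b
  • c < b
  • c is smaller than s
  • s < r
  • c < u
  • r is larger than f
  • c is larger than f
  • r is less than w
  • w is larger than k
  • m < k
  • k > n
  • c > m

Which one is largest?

Chaining downward from w: directly below it, m, k, b, t, r; then f, h, n, c, u, s.
That covers every other element, and nothing is given above w, so w is the largest.

w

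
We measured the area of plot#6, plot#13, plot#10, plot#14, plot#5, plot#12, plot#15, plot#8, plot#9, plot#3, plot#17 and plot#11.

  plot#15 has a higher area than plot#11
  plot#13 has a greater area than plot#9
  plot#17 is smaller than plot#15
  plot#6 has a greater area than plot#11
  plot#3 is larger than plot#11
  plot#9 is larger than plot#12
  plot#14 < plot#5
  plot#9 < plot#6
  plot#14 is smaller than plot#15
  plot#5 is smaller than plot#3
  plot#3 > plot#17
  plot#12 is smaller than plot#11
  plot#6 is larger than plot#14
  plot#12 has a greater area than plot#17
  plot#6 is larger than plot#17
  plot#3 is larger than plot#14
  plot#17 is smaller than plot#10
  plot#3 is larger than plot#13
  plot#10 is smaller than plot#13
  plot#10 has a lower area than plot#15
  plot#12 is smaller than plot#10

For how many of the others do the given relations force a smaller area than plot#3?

8

Directly below plot#3: plot#14, plot#17, plot#5, plot#11, plot#13.
One step further: plot#12, plot#9, plot#10 (8 so far).
Nothing else is reachable below plot#3; 8 in all.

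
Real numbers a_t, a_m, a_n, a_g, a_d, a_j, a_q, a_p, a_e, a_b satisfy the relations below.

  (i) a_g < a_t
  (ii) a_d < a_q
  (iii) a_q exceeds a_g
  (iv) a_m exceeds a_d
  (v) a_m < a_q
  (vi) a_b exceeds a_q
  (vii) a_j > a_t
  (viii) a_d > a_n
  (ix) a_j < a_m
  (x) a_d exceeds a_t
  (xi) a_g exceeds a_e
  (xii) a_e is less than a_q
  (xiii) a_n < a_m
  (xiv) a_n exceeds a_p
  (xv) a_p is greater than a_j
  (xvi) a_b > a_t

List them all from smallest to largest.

Each adjacent pair is fixed by a given relation: a_e < a_g; a_g < a_t; a_t < a_j; a_j < a_p; a_p < a_n; a_n < a_d; a_d < a_m; a_m < a_q; a_q < a_b. Chaining them end to end gives the full order.

a_e < a_g < a_t < a_j < a_p < a_n < a_d < a_m < a_q < a_b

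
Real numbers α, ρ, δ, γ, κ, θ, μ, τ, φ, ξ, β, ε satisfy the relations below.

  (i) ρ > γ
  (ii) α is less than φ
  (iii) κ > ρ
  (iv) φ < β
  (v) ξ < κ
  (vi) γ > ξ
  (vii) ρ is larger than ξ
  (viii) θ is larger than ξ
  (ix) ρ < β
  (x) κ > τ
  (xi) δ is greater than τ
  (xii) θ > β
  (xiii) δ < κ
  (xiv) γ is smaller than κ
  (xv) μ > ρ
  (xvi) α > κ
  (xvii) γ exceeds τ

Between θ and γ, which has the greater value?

θ

Chaining the given relations: γ < ρ < κ < α < φ < β < θ.
So γ < θ; θ is the larger of the two.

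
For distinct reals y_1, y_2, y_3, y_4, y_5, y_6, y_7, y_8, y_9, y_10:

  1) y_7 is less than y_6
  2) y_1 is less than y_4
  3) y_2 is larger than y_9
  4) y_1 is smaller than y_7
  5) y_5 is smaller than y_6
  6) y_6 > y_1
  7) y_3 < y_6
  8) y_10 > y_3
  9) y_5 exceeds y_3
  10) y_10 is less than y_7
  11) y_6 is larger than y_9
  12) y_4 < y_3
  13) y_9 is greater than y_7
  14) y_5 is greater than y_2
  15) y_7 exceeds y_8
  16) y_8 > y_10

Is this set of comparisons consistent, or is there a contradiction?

Every relation is compatible with y_1 < y_4 < y_3 < y_10 < y_8 < y_7 < y_9 < y_2 < y_5 < y_6; the set is consistent.

consistent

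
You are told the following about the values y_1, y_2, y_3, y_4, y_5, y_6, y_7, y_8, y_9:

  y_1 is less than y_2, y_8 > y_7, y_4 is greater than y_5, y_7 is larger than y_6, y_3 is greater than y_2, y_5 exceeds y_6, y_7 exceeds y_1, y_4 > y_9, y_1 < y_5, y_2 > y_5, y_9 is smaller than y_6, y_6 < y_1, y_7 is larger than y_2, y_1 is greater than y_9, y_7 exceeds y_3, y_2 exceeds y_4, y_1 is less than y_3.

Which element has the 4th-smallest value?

The consecutive relations fix a unique order: y_9 < y_6 < y_1 < y_5 < y_4 < y_2 < y_3 < y_7 < y_8.
Counting 4 from the smallest end gives y_5.

y_5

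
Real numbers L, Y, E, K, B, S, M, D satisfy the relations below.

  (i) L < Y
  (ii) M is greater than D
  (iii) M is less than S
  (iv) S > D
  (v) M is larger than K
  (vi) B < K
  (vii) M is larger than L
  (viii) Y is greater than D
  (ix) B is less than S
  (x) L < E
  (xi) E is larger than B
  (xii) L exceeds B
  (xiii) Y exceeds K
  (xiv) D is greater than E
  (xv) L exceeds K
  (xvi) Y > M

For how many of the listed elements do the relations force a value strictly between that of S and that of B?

5

Chaining upward from B reaches: K, L, E, D, M, Y.
Chaining downward from S reaches: K, L, E, D, M.
Strictly between B and S are those in both lists: K, L, E, D, M — 5 elements.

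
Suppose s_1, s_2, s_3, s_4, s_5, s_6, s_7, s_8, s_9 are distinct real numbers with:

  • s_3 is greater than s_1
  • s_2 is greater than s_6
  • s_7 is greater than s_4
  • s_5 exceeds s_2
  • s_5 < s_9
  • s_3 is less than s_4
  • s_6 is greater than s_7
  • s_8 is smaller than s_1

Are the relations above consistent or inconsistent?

consistent

Every relation is compatible with s_8 < s_1 < s_3 < s_4 < s_7 < s_6 < s_2 < s_5 < s_9; the set is consistent.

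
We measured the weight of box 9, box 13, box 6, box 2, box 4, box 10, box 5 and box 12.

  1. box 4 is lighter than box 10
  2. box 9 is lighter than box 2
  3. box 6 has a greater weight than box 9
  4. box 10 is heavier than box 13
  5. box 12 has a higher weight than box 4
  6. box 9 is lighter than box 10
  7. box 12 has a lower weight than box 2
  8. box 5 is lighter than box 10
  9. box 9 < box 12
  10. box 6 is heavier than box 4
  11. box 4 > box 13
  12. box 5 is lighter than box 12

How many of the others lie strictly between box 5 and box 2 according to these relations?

The relations place box 5 below box 2. An element lies strictly between them when it is forced above box 5 and also forced below box 2.
Above box 5: {box 12, box 10}. Below box 2: {box 13, box 9, box 4, box 12}.
Intersection: {box 12} — 1.

1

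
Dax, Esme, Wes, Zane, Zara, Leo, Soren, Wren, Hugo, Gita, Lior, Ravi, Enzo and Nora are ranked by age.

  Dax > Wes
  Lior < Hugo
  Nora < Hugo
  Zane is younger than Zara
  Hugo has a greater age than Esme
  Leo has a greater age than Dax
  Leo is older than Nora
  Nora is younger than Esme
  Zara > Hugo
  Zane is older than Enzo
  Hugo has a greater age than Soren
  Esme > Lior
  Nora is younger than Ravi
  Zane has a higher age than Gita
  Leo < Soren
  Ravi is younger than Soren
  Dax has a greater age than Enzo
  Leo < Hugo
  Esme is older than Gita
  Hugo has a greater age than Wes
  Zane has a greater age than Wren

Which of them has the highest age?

Enzo is not greatest since Enzo < Zane; Gita is not greatest since Gita < Esme; Lior is not greatest since Lior < Esme; Nora is not greatest since Nora < Ravi; Wren is not greatest since Wren < Zane; Wes is not greatest since Wes < Dax; Dax is not greatest since Dax < Leo; Ravi is not greatest since Ravi < Soren; Esme is not greatest since Esme < Hugo; Leo is not greatest since Leo < Soren; Zane is not greatest since Zane < Zara; Soren is not greatest since Soren < Hugo; Hugo is not greatest since Hugo < Zara.
Only Zara has nothing above it, so Zara is the highest age.

Zara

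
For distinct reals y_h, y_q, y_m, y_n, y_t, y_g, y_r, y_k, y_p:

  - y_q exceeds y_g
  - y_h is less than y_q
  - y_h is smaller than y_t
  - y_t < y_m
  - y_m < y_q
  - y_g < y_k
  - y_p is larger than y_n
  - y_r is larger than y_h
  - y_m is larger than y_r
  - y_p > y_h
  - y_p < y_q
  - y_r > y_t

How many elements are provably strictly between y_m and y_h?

Chaining upward from y_h reaches: y_t, y_r, y_p, y_q.
Chaining downward from y_m reaches: y_t, y_r.
Strictly between y_h and y_m are those in both lists: y_t, y_r — 2 elements.

2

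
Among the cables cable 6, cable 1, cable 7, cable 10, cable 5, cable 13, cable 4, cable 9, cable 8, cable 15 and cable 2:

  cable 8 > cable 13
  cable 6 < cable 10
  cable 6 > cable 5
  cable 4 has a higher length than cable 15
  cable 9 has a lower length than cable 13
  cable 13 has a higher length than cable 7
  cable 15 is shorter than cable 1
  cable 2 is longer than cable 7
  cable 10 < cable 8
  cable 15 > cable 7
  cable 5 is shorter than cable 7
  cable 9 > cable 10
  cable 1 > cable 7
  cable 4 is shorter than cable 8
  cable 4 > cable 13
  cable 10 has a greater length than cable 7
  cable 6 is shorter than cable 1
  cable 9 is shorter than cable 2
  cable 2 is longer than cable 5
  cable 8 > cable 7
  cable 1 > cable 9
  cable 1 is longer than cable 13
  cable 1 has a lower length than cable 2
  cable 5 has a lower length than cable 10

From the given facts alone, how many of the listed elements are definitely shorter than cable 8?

Directly below cable 8: cable 7, cable 10, cable 13, cable 4.
One step further: cable 5, cable 6, cable 9, cable 15 (8 so far).
No other element is forced below cable 8 by the given relations, so the count is 8.

8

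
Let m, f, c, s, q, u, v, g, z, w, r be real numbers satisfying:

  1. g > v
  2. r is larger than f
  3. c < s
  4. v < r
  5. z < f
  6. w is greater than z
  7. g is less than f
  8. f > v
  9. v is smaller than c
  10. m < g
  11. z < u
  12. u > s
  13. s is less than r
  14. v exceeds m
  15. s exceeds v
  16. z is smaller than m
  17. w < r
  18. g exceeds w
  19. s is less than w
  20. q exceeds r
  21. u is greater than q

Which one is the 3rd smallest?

v

Chaining the given pairs: z < m < v < c < s < w < g < f < r < q < u.
The 3rd smallest is v.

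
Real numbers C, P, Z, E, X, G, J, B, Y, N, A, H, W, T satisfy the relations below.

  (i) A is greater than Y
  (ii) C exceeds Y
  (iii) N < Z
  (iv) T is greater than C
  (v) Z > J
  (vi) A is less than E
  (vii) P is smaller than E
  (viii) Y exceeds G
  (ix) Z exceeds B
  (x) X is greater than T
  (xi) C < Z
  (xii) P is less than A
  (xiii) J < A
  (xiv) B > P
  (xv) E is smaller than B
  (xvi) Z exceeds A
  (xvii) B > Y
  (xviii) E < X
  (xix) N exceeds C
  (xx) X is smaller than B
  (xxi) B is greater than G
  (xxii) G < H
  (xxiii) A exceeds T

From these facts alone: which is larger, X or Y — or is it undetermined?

Y < C and C < T give Y < T.
With T < A: Y < C < T < A.
Then A < E extends the chain to E.
With E < X: Y < C < T < A < E < X.
So X is larger.

X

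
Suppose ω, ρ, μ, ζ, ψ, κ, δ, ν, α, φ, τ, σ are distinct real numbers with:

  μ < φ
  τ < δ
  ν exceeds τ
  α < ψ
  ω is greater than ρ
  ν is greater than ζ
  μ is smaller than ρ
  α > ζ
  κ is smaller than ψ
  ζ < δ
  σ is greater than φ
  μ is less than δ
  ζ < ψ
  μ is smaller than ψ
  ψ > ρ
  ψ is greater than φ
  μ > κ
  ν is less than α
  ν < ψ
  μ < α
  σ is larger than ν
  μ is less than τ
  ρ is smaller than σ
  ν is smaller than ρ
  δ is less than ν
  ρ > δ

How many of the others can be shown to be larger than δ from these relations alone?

Directly above δ: ν, ρ.
One step further: ω, α, σ, ψ (6 so far).
Nothing else is reachable above δ; 6 in all.

6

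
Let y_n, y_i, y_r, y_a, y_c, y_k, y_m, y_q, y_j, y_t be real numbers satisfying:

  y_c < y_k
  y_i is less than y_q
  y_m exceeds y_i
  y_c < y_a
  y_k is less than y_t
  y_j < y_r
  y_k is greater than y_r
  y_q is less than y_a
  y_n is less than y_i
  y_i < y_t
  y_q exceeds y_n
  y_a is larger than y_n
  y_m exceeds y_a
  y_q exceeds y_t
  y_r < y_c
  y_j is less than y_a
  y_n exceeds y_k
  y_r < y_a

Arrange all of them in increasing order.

y_j < y_r < y_c < y_k < y_n < y_i < y_t < y_q < y_a < y_m

Each adjacent pair is fixed by a given relation: y_j < y_r; y_r < y_c; y_c < y_k; y_k < y_n; y_n < y_i; y_i < y_t; y_t < y_q; y_q < y_a; y_a < y_m. Chaining them end to end gives the full order.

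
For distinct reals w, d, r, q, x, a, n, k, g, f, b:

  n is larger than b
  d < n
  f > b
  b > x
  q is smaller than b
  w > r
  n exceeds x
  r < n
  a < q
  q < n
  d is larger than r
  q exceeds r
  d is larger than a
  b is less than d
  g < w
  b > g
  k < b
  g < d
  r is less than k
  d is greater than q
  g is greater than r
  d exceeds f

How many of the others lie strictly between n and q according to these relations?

The relations place q below n. An element lies strictly between them when it is forced above q and also forced below n.
Above q: {b, f, d}. Below n: {r, g, a, x, k, b, f, d}.
Intersection: {b, f, d} — 3.

3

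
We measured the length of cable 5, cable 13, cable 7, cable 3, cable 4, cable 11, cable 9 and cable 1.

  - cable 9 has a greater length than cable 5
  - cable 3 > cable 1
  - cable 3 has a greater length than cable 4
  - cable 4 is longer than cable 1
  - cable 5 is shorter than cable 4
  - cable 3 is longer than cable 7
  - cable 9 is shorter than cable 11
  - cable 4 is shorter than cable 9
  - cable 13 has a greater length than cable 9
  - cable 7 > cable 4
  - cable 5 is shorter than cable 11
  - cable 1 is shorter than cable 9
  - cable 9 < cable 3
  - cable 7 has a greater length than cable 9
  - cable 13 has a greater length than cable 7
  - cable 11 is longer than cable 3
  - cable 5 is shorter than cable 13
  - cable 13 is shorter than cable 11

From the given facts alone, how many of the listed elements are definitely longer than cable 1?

6

From cable 1 the given relations immediately reach cable 4, cable 9, cable 3.
From those, cable 7, cable 13, cable 11 — 6 in total.
Nothing else is reachable above cable 1; 6 in all.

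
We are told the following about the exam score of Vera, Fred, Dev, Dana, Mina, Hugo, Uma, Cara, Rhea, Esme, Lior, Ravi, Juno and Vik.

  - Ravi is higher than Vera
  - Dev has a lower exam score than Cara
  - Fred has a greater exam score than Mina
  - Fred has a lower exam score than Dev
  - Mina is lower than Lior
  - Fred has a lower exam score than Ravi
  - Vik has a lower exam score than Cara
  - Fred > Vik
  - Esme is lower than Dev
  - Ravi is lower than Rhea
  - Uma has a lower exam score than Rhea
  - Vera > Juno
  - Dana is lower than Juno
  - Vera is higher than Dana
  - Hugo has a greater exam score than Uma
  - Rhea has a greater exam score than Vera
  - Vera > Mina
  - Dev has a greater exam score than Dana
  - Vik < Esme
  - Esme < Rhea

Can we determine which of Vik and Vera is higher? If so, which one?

undetermined

Following every chain through Vik: above Vik we get Esme, Fred, Dev, Ravi, Cara, Rhea.
Vera is not reached, and no chain runs the other way from Vera to Vik.
So the given relations leave the order of Vik and Vera undetermined.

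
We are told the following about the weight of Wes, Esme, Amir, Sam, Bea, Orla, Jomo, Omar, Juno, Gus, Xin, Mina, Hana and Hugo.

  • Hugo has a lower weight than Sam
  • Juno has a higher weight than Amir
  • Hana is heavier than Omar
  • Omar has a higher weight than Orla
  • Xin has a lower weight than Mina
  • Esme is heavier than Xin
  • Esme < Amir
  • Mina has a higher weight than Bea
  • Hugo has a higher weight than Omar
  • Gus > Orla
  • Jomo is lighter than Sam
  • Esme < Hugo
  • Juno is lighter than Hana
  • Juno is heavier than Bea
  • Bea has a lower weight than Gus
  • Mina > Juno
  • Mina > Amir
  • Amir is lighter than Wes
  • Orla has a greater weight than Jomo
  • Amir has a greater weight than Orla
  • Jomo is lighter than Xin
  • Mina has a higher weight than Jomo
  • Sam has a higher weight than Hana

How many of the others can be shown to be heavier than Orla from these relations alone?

9

From Orla the given relations immediately reach Omar, Amir, Gus.
From those, Juno, Hugo, Mina, Hana, Wes — 8 in total.
From those, Sam — 9 in total.
No other element is forced above Orla by the given relations, so the count is 9.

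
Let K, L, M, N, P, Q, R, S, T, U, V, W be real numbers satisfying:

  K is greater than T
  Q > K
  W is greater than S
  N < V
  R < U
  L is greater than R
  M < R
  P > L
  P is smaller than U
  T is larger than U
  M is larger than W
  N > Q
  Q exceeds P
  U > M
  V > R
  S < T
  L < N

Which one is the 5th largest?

T

Piecing the relations together gives one ordering: S < W < M < R < L < P < U < T < K < Q < N < V.
The 5th largest is T.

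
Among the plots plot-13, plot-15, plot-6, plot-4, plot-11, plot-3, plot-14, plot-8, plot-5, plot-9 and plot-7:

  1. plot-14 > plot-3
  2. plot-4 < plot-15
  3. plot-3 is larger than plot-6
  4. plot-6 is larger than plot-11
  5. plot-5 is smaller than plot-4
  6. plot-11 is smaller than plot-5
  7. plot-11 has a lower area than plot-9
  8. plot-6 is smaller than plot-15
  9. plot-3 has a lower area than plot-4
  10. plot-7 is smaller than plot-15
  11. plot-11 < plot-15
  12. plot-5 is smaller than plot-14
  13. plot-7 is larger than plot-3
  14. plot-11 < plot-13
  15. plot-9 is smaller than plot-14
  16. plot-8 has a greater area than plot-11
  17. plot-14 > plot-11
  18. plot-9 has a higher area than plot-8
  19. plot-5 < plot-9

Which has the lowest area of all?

plot-11

plot-13 is not least since plot-11 < plot-13; plot-6 is not least since plot-11 < plot-6; plot-8 is not least since plot-11 < plot-8; plot-5 is not least since plot-11 < plot-5; plot-3 is not least since plot-6 < plot-3; plot-7 is not least since plot-3 < plot-7; plot-4 is not least since plot-3 < plot-4; plot-9 is not least since plot-11 < plot-9; plot-15 is not least since plot-4 < plot-15; plot-14 is not least since plot-3 < plot-14.
Only plot-11 has nothing below it, so plot-11 is the lowest area.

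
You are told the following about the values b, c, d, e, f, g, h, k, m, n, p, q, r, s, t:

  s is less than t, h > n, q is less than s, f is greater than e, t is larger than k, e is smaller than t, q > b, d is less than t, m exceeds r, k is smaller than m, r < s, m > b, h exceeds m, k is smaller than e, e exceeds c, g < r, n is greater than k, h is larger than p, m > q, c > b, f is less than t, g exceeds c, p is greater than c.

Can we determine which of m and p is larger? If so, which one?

undetermined

Following every chain through p: above p we get h; below p we get b, c.
m is not reached, and no chain runs the other way from m to p.
So the given relations leave the order of p and m undetermined.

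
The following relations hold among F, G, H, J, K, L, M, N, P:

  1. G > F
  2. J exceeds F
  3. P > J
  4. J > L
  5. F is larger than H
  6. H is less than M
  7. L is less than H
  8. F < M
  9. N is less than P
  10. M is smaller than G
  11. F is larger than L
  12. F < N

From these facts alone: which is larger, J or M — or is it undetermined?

Following every chain through J: above J we get P; below J we get L, H, F.
M is not reached, and no chain runs the other way from M to J.
So the given relations leave the order of J and M undetermined.

undetermined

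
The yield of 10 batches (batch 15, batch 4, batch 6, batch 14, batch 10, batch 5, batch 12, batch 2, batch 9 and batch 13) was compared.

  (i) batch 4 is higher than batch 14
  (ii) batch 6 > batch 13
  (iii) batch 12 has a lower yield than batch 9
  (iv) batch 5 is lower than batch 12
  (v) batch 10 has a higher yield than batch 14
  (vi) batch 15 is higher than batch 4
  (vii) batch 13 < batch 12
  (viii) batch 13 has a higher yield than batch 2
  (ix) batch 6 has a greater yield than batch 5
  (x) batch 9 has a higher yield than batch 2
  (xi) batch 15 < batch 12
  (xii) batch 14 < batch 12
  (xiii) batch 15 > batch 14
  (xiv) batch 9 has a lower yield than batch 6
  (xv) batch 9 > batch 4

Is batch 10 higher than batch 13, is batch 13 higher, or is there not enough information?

undetermined

Following every chain through batch 10: below batch 10 we get batch 14.
batch 13 is not reached, and no chain runs the other way from batch 13 to batch 10.
So the given relations leave the order of batch 10 and batch 13 undetermined.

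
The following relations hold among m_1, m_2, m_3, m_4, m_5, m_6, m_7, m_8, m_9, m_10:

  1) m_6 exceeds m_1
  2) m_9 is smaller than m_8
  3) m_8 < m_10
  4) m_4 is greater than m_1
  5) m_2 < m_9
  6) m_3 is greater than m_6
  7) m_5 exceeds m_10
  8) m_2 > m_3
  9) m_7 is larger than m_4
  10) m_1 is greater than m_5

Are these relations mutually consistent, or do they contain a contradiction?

We have m_1 < m_6 stated directly, yet also m_6 < m_3 < m_2 < m_9 < m_8 < m_10 < m_5 < m_1 by chaining the others — so m_6 < m_1. Contradiction.

inconsistent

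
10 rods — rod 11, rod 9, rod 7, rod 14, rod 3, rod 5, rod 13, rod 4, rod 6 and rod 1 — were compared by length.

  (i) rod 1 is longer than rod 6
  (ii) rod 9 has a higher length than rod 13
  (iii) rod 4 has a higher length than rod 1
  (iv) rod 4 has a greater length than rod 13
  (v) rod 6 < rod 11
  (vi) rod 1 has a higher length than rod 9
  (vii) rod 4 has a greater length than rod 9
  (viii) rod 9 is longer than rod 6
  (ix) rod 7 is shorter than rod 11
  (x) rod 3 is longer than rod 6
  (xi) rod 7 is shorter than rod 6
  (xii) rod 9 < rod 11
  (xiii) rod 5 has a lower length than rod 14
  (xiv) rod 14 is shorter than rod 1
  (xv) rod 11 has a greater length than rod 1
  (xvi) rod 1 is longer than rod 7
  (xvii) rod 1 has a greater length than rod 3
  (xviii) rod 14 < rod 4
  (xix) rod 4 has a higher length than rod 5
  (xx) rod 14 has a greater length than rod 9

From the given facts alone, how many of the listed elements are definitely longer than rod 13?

5

The elements the relations force above rod 13 are rod 9, rod 14, rod 1, rod 11, rod 4 — no chain reaches any other.
That is 5.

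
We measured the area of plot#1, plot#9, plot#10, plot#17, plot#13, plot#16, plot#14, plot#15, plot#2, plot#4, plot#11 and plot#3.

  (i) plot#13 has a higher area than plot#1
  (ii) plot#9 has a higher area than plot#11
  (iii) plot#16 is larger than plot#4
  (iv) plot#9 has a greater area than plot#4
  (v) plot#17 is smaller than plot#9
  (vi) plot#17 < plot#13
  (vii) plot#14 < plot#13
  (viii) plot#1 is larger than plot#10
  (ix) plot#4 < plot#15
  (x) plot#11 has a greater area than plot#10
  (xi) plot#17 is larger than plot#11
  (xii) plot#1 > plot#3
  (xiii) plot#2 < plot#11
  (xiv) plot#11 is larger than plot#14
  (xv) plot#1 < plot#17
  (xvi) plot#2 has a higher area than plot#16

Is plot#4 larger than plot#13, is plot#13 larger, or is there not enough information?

plot#4 < plot#16 and plot#16 < plot#2 give plot#4 < plot#2.
Then plot#2 < plot#11 extends the chain to plot#11.
Then plot#11 < plot#17 extends the chain to plot#17.
Then plot#17 < plot#13 extends the chain to plot#13.
So plot#13 is larger.

plot#13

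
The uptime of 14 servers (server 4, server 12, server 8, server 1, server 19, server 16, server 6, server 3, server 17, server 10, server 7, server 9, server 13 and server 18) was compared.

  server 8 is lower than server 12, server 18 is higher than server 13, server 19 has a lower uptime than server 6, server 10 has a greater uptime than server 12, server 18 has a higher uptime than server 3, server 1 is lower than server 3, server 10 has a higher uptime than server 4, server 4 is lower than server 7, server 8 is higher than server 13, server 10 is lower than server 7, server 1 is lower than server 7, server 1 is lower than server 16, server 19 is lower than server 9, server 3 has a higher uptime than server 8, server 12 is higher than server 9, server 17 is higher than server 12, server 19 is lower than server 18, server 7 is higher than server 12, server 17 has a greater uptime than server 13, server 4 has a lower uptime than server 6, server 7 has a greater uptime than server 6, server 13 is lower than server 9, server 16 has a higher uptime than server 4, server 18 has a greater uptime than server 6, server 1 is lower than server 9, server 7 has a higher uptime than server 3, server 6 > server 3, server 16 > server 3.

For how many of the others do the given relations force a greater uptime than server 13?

10

The elements the relations force above server 13 are server 8, server 9, server 12, server 3, server 10, server 6, server 17, server 7, server 16, server 18 — no chain reaches any other.
That is 10.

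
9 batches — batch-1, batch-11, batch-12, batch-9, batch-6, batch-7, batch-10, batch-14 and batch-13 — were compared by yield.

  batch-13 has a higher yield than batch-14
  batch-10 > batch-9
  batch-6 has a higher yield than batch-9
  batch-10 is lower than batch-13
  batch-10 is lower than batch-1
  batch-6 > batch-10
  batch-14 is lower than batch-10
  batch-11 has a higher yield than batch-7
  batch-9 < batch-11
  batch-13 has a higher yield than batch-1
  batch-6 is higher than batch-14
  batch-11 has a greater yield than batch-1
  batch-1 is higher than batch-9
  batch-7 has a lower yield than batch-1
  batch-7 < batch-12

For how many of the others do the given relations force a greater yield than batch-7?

4

Directly above batch-7: batch-1, batch-11, batch-12.
One step further: batch-13 (4 so far).
Nothing else is reachable above batch-7; 4 in all.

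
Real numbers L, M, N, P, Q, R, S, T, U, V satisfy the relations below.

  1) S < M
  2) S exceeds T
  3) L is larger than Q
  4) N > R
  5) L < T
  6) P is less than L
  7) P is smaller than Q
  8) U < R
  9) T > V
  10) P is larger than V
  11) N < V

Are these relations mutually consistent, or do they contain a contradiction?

Every relation is compatible with U < R < N < V < P < Q < L < T < S < M; the set is consistent.

consistent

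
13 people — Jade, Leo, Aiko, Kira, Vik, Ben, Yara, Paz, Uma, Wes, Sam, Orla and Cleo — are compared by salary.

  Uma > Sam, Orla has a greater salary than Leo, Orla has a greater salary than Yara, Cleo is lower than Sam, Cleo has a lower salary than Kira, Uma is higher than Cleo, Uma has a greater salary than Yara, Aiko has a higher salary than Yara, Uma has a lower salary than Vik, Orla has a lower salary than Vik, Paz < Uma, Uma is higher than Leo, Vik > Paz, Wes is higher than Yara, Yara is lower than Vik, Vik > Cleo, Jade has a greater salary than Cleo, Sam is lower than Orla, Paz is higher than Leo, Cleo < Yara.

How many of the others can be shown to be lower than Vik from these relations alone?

7

The elements the relations force below Vik are Cleo, Yara, Leo, Paz, Sam, Orla, Uma — no chain reaches any other.
That is 7.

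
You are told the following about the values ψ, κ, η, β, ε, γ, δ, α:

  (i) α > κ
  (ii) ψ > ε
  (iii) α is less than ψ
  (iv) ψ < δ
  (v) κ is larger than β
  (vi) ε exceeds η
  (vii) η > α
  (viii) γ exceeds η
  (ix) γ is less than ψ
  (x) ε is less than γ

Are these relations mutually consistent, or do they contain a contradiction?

Every relation is compatible with β < κ < α < η < ε < γ < ψ < δ; the set is consistent.

consistent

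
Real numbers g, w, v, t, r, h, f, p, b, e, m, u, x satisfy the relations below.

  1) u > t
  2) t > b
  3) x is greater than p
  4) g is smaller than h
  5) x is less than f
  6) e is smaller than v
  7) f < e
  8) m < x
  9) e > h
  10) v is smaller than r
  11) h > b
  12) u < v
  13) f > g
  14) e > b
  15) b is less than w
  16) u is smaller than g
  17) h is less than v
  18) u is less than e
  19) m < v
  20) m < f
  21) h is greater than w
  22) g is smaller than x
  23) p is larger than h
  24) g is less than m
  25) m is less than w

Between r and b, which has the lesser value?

b < t and t < u give b < u.
With u < g: b < t < u < g.
Then g < m extends the chain to m.
Then m < w extends the chain to w.
With w < h: b < t < u < g < m < w < h.
Then h < p extends the chain to p.
With p < x: b < t < u < g < m < w < h < p < x.
Then x < f extends the chain to f.
Then f < e extends the chain to e.
Then e < v extends the chain to v.
Then v < r extends the chain to r.
So b < r; b is the smaller of the two.

b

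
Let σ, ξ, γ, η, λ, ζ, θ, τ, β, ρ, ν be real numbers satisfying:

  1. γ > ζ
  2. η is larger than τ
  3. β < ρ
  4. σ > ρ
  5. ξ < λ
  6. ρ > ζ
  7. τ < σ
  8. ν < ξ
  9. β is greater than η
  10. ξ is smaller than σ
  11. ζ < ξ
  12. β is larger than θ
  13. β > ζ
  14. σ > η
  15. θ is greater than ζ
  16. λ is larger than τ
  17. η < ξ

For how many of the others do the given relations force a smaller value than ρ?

The elements the relations force below ρ are ζ, τ, η, θ, β — no chain reaches any other.
That is 5.

5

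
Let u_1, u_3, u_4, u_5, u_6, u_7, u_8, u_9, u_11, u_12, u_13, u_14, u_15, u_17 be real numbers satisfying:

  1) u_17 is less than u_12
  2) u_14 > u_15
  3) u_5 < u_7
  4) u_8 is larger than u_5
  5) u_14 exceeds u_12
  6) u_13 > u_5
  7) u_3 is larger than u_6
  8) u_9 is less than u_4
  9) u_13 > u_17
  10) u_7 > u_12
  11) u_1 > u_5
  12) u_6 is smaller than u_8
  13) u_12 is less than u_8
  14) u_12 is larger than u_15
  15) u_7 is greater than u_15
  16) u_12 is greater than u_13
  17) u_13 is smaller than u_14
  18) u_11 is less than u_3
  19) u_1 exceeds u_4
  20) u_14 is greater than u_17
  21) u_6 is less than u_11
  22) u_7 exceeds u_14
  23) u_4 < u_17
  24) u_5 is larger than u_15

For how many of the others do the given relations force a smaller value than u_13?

The elements the relations force below u_13 are u_9, u_15, u_4, u_5, u_17 — no chain reaches any other.
That is 5.

5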